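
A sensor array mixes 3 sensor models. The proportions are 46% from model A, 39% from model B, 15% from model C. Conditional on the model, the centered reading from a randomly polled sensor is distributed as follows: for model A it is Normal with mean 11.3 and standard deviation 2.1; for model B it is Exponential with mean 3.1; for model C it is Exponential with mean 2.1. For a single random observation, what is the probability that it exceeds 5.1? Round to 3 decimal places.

Conditional on each model, P(X > 5.1): A: 0.998423; B: 0.192981; C: 0.0881627.
By total probability, P(X > 5.1) = 0.46·0.998423 + 0.39·0.192981 + 0.15·0.0881627 = 0.547762.

0.548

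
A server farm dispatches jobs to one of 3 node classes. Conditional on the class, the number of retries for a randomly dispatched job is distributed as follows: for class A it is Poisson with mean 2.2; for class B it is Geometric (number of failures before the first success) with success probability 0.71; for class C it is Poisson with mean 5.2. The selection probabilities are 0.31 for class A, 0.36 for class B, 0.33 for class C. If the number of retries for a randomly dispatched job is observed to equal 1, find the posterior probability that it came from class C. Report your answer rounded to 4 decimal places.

0.0595

Likelihoods P(X=1 | ·): A: 0.243767; B: 0.2059; C: 0.0286861.
Posterior ∝ prior × likelihood. Numerator for C: 0.33·0.0286861 = 0.00946642.
Normalizing constant: 0.31·0.243767 + 0.36·0.2059 + 0.33·0.0286861 = 0.159158.
P(C | observation) = 0.00946642 / 0.159158 = 0.0594781.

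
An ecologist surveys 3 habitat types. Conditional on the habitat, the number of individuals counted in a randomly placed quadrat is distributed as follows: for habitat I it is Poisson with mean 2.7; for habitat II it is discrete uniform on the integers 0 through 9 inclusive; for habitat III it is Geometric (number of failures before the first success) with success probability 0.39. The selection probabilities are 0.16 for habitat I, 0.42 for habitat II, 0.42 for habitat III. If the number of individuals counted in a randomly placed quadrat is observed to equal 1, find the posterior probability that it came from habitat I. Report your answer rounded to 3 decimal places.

Likelihoods P(X=1 | ·): I: 0.181455; II: 0.1; III: 0.2379.
Posterior ∝ prior × likelihood. Numerator for I: 0.16·0.181455 = 0.0290328.
Normalizing constant: 0.16·0.181455 + 0.42·0.1 + 0.42·0.2379 = 0.170951.
P(I | observation) = 0.0290328 / 0.170951 = 0.169831.

0.170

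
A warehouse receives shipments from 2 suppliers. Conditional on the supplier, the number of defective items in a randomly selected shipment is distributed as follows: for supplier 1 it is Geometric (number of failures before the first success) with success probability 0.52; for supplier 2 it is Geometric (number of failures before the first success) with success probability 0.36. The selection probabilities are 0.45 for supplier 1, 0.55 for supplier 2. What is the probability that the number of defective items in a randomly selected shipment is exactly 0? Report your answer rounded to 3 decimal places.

0.432

Conditional on each supplier, P(X = 0): 1: 0.52; 2: 0.36.
By total probability, P(X = 0) = 0.45·0.52 + 0.55·0.36 = 0.432.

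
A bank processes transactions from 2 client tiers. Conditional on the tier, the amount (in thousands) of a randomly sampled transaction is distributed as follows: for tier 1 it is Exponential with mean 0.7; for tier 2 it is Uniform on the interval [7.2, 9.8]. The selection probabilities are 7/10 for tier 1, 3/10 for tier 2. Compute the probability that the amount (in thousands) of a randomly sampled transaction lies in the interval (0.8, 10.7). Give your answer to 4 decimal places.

Conditional on each tier, P(0.8 < X < 10.7): 1: 0.318906; 2: 1.
By total probability, P(0.8 < X < 10.7) = 0.7·0.318906 + 0.3·1 = 0.523234.

0.5232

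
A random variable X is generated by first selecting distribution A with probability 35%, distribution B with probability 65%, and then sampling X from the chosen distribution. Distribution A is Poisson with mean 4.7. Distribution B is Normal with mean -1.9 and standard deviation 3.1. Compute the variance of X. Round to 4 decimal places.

17.8014

Per component, A: μ=4.7, E[X²]=26.79; B: μ=-1.9, E[X²]=13.22.
E[X] = 0.35·4.7 + 0.65·-1.9 = 0.41.
E[X²] = 0.35·26.79 + 0.65·13.22 = 17.9695.
Var(X) = E[X²] − (E[X])² = 17.9695 − 0.1681 = 17.8014.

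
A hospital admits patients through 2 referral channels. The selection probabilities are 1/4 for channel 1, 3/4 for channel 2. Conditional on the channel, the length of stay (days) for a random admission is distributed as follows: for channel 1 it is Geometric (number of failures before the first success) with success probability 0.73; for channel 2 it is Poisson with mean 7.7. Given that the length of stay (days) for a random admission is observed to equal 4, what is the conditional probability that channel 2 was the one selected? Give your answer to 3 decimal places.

0.981

Likelihoods P(X=4 | ·): 1: 0.00387952; 2: 0.0663261.
Posterior ∝ prior × likelihood. Numerator for 2: 0.75·0.0663261 = 0.0497445.
Normalizing constant: 0.25·0.00387952 + 0.75·0.0663261 = 0.0507144.
P(2 | observation) = 0.0497445 / 0.0507144 = 0.980876.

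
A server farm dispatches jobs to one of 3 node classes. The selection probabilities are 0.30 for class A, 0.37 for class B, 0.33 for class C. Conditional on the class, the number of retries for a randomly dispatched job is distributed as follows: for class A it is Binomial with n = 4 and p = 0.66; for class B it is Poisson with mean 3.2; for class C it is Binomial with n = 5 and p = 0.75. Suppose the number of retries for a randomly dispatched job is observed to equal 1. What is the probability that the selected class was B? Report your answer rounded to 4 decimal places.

Likelihoods P(X=1 | ·): A: 0.103763; B: 0.130439; C: 0.0146484.
Posterior ∝ prior × likelihood. Numerator for B: 0.37·0.130439 = 0.0482624.
Normalizing constant: 0.3·0.103763 + 0.37·0.130439 + 0.33·0.0146484 = 0.0842252.
P(B | observation) = 0.0482624 / 0.0842252 = 0.573017.

0.5730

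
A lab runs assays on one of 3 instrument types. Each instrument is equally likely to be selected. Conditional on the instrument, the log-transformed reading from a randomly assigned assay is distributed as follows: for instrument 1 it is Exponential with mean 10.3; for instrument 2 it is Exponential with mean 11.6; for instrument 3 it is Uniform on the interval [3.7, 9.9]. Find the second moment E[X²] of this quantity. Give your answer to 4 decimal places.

176.9144

For each component E[X²] = Var + (mean)², giving 1: 212.18; 2: 269.12; 3: 49.4433.
Overall E[X²] = 0.333333·212.18 + 0.333333·269.12 + 0.333333·49.4433 = 176.914.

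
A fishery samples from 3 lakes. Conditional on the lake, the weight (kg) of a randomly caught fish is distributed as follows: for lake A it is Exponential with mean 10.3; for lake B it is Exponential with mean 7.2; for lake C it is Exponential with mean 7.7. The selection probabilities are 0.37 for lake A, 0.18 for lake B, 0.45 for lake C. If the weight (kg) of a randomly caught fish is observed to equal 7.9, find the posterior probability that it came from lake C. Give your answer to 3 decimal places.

0.456

Likelihoods f(7.9 | ·): A: 0.0450882; B: 0.0463607; C: 0.0465516.
Posterior ∝ prior × likelihood. Numerator for C: 0.45·0.0465516 = 0.0209482.
Normalizing constant: 0.37·0.0450882 + 0.18·0.0463607 + 0.45·0.0465516 = 0.0459758.
P(C | observation) = 0.0209482 / 0.0459758 = 0.455636.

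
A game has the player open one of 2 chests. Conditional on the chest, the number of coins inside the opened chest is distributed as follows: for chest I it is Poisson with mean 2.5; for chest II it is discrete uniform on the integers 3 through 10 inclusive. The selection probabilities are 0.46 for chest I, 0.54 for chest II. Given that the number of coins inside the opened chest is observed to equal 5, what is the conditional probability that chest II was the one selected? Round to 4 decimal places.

Likelihoods P(X=5 | ·): I: 0.0668009; II: 0.125.
Posterior ∝ prior × likelihood. Numerator for II: 0.54·0.125 = 0.0675.
Normalizing constant: 0.46·0.0668009 + 0.54·0.125 = 0.0982284.
P(II | observation) = 0.0675 / 0.0982284 = 0.687174.

0.6872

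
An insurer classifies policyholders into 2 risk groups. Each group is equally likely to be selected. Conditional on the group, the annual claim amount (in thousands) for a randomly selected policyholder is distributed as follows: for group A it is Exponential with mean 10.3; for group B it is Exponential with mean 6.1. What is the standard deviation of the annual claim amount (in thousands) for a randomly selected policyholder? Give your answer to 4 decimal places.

8.7212

Per component, A: μ=10.3, E[X²]=212.18; B: μ=6.1, E[X²]=74.42.
E[X] = 0.5·10.3 + 0.5·6.1 = 8.2.
E[X²] = 0.5·212.18 + 0.5·74.42 = 143.3.
Var(X) = E[X²] − (E[X])² = 143.3 − 67.24 = 76.06.
SD(X) = √76.06 = 8.72124.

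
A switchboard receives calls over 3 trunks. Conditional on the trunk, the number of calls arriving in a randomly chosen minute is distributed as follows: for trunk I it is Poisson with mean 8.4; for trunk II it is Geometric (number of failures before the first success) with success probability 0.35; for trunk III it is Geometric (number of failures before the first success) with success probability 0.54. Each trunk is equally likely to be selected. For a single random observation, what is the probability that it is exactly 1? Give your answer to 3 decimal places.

0.159

Conditional on each trunk, P(X = 1): I: 0.00188889; II: 0.2275; III: 0.2484.
By total probability, P(X = 1) = 0.333333·0.00188889 + 0.333333·0.2275 + 0.333333·0.2484 = 0.159263.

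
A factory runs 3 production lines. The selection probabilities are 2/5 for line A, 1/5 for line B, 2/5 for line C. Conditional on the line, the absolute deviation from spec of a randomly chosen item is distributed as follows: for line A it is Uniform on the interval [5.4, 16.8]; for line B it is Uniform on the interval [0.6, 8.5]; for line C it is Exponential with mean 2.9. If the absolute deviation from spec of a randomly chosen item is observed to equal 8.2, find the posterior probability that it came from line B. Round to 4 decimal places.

Likelihoods f(8.2 | ·): A: 0.0877193; B: 0.126582; C: 0.0203984.
Posterior ∝ prior × likelihood. Numerator for B: 0.2·0.126582 = 0.0253165.
Normalizing constant: 0.4·0.0877193 + 0.2·0.126582 + 0.4·0.0203984 = 0.0685636.
P(B | observation) = 0.0253165 / 0.0685636 = 0.369241.

0.3692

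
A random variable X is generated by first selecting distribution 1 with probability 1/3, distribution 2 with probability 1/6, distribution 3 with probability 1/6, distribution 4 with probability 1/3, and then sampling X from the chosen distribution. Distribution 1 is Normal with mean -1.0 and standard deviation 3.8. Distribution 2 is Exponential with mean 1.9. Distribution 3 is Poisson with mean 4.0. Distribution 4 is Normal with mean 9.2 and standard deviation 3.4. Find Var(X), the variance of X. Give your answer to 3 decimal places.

Per component, 1: μ=-1, E[X²]=15.44; 2: μ=1.9, E[X²]=7.22; 3: μ=4, E[X²]=20; 4: μ=9.2, E[X²]=96.2.
E[X] = 0.333333·-1 + 0.166667·1.9 + 0.166667·4 + 0.333333·9.2 = 3.71667.
E[X²] = 0.333333·15.44 + 0.166667·7.22 + 0.166667·20 + 0.333333·96.2 = 41.75.
Var(X) = E[X²] − (E[X])² = 41.75 − 13.8136 = 27.9364.

27.936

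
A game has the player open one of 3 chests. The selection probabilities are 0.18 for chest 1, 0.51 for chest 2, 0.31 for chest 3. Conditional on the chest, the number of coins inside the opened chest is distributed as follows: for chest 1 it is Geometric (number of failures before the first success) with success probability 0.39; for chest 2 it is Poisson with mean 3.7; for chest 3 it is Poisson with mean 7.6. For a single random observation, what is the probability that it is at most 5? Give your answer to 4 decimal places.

0.6656

Conditional on each chest, P(X ≤ 5): 1: 0.94848; 2: 0.830088; 3: 0.230681.
By total probability, P(X ≤ 5) = 0.18·0.94848 + 0.51·0.830088 + 0.31·0.230681 = 0.665582.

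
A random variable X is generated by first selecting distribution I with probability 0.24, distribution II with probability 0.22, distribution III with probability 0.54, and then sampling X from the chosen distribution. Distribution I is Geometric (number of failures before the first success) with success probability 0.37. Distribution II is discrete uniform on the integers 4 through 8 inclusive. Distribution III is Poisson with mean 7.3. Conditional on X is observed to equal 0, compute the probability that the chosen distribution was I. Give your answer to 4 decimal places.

Likelihoods P(X=0 | ·): I: 0.37; II: 0; III: 0.000675539.
Posterior ∝ prior × likelihood. Numerator for I: 0.24·0.37 = 0.0888.
Normalizing constant: 0.24·0.37 + 0.22·0 + 0.54·0.000675539 = 0.0891648.
P(I | observation) = 0.0888 / 0.0891648 = 0.995909.

0.9959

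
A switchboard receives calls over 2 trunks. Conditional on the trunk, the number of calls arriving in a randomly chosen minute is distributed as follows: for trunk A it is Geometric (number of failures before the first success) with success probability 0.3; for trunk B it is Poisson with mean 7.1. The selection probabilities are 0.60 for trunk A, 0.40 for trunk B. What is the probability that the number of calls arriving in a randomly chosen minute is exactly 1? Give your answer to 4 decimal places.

Conditional on each trunk, P(X = 1): A: 0.21; B: 0.00585824.
By total probability, P(X = 1) = 0.6·0.21 + 0.4·0.00585824 = 0.128343.

0.1283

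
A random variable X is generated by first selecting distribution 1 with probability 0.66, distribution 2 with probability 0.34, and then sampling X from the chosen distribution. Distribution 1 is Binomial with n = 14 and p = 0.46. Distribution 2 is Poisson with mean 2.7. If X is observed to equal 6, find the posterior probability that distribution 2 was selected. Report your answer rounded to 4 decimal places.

0.0830

Likelihoods P(X=6 | ·): 1: 0.205709; 2: 0.0361622.
Posterior ∝ prior × likelihood. Numerator for 2: 0.34·0.0361622 = 0.0122952.
Normalizing constant: 0.66·0.205709 + 0.34·0.0361622 = 0.148063.
P(2 | observation) = 0.0122952 / 0.148063 = 0.0830401.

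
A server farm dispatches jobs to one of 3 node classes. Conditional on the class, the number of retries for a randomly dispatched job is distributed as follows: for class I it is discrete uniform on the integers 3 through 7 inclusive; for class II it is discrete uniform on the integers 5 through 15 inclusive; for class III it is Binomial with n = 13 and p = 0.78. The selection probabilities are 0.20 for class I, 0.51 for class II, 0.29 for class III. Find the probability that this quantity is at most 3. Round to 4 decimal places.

Conditional on each class, P(X ≤ 3): I: 0.2; II: 0; III: 3.89537e-05.
By total probability, P(X ≤ 3) = 0.2·0.2 + 0.51·0 + 0.29·3.89537e-05 = 0.0400113.

0.0400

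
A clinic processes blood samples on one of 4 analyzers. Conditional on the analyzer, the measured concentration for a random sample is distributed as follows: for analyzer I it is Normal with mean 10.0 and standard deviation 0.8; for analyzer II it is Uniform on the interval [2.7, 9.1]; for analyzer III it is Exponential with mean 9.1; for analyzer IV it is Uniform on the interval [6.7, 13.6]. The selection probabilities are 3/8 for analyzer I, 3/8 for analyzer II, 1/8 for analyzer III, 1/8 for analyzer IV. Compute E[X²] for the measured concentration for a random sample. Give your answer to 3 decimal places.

86.150

For each component E[X²] = Var + (mean)², giving I: 100.64; II: 38.2233; III: 165.62; IV: 106.99.
Overall E[X²] = 0.375·100.64 + 0.375·38.2233 + 0.125·165.62 + 0.125·106.99 = 86.15.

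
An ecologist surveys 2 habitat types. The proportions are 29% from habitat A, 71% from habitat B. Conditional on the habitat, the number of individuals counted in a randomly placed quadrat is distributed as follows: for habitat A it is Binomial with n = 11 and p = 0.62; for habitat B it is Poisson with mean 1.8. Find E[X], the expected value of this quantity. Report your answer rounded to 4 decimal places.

Component means — A: 6.82; B: 1.8.
E[X] = 0.29·6.82 + 0.71·1.8 = 3.2558.

3.2558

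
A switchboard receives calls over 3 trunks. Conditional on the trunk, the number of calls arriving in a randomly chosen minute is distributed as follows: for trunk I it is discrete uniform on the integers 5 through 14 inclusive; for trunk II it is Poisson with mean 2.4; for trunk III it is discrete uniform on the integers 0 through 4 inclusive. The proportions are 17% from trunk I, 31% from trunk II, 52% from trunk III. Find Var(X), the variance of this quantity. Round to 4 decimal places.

10.8414

Per component, I: μ=9.5, E[X²]=98.5; II: μ=2.4, E[X²]=8.16; III: μ=2, E[X²]=6.
E[X] = 0.17·9.5 + 0.31·2.4 + 0.52·2 = 3.399.
E[X²] = 0.17·98.5 + 0.31·8.16 + 0.52·6 = 22.3946.
Var(X) = E[X²] − (E[X])² = 22.3946 − 11.5532 = 10.8414.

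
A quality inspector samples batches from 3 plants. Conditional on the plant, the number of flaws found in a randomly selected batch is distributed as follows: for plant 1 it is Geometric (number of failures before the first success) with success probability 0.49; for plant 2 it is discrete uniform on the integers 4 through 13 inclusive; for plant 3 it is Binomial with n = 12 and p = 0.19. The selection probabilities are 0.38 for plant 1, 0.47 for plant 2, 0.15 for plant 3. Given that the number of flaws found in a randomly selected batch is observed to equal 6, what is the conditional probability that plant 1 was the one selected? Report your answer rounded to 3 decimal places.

Likelihoods P(X=6 | ·): 1: 0.00862218; 2: 0.1; 3: 0.0122773.
Posterior ∝ prior × likelihood. Numerator for 1: 0.38·0.00862218 = 0.00327643.
Normalizing constant: 0.38·0.00862218 + 0.47·0.1 + 0.15·0.0122773 = 0.052118.
P(1 | observation) = 0.00327643 / 0.052118 = 0.0628656.

0.063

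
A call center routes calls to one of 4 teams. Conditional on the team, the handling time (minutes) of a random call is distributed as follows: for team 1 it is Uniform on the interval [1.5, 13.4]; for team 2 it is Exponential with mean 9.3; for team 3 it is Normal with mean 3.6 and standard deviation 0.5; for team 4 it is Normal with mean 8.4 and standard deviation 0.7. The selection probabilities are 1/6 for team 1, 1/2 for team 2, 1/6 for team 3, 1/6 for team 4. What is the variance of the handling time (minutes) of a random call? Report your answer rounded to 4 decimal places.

49.4722

Per component, 1: μ=7.45, E[X²]=67.3033; 2: μ=9.3, E[X²]=172.98; 3: μ=3.6, E[X²]=13.21; 4: μ=8.4, E[X²]=71.05.
E[X] = 0.166667·7.45 + 0.5·9.3 + 0.166667·3.6 + 0.166667·8.4 = 7.89167.
E[X²] = 0.166667·67.3033 + 0.5·172.98 + 0.166667·13.21 + 0.166667·71.05 = 111.751.
Var(X) = E[X²] − (E[X])² = 111.751 − 62.2784 = 49.4722.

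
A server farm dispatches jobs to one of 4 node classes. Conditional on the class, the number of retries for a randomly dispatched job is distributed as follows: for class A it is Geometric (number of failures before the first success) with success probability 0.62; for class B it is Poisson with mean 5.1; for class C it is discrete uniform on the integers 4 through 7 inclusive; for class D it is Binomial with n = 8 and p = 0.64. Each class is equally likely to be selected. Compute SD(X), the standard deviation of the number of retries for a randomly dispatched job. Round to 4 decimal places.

Per component, A: μ=0.612903, E[X²]=1.3642; B: μ=5.1, E[X²]=31.11; C: μ=5.5, E[X²]=31.5; D: μ=5.12, E[X²]=28.0576.
E[X] = 0.25·0.612903 + 0.25·5.1 + 0.25·5.5 + 0.25·5.12 = 4.08323.
E[X²] = 0.25·1.3642 + 0.25·31.11 + 0.25·31.5 + 0.25·28.0576 = 23.008.
Var(X) = E[X²] − (E[X])² = 23.008 − 16.6727 = 6.33522.
SD(X) = √6.33522 = 2.51699.

2.5170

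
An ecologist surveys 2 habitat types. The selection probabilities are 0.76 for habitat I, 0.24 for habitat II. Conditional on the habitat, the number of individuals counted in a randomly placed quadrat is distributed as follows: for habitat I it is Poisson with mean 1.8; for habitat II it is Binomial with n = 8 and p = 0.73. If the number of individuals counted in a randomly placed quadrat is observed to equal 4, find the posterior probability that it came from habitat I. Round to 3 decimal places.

Likelihoods P(X=4 | ·): I: 0.0723017; II: 0.105644.
Posterior ∝ prior × likelihood. Numerator for I: 0.76·0.0723017 = 0.0549493.
Normalizing constant: 0.76·0.0723017 + 0.24·0.105644 = 0.0803039.
P(I | observation) = 0.0549493 / 0.0803039 = 0.684267.

0.684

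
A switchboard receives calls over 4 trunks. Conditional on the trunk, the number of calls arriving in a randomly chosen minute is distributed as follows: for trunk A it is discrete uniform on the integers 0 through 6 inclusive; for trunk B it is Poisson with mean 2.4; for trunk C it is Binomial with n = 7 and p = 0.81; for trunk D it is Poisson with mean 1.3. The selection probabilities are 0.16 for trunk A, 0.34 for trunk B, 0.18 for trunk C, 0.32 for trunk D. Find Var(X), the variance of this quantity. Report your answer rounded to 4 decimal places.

4.3248

Per component, A: μ=3, E[X²]=13; B: μ=2.4, E[X²]=8.16; C: μ=5.67, E[X²]=33.2262; D: μ=1.3, E[X²]=2.99.
E[X] = 0.16·3 + 0.34·2.4 + 0.18·5.67 + 0.32·1.3 = 2.7326.
E[X²] = 0.16·13 + 0.34·8.16 + 0.18·33.2262 + 0.32·2.99 = 11.7919.
Var(X) = E[X²] − (E[X])² = 11.7919 − 7.4671 = 4.32481.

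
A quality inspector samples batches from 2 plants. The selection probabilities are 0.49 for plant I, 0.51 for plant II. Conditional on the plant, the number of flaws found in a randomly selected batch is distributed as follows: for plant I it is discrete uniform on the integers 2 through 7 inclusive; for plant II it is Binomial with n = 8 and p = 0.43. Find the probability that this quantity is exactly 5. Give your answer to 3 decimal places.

Conditional on each plant, P(X = 5): I: 0.166667; II: 0.15246.
By total probability, P(X = 5) = 0.49·0.166667 + 0.51·0.15246 = 0.159421.

0.159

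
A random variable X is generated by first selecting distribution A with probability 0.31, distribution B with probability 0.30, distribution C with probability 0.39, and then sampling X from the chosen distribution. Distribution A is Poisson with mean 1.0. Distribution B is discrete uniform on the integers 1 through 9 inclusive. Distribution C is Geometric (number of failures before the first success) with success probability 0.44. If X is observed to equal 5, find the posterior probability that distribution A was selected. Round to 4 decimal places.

Likelihoods P(X=5 | ·): A: 0.00306566; B: 0.111111; C: 0.0242322.
Posterior ∝ prior × likelihood. Numerator for A: 0.31·0.00306566 = 0.000950355.
Normalizing constant: 0.31·0.00306566 + 0.3·0.111111 + 0.39·0.0242322 = 0.0437342.
P(A | observation) = 0.000950355 / 0.0437342 = 0.0217302.

0.0217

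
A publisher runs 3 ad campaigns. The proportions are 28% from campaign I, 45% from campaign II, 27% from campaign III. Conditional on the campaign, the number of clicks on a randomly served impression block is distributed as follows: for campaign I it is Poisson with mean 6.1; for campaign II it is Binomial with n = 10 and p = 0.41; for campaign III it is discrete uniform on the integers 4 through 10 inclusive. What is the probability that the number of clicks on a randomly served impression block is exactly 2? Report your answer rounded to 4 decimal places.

Conditional on each campaign, P(X = 2): I: 0.0417286; II: 0.11107; III: 0.
By total probability, P(X = 2) = 0.28·0.0417286 + 0.45·0.11107 + 0.27·0 = 0.0616654.

0.0617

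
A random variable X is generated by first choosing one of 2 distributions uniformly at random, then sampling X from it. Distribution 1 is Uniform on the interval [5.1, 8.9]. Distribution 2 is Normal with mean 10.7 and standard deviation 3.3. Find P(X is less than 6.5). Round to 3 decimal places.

0.235

Conditional on each component, P(X < 6.5): 1: 0.368421; 2: 0.101557.
By total probability, P(X < 6.5) = 0.5·0.368421 + 0.5·0.101557 = 0.234989.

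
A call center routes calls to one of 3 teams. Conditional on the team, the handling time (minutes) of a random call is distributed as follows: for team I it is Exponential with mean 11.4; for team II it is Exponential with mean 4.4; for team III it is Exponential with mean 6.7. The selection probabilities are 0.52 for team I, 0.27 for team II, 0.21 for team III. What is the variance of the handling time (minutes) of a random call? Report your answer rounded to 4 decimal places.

91.8251

Per component, I: μ=11.4, E[X²]=259.92; II: μ=4.4, E[X²]=38.72; III: μ=6.7, E[X²]=89.78.
E[X] = 0.52·11.4 + 0.27·4.4 + 0.21·6.7 = 8.523.
E[X²] = 0.52·259.92 + 0.27·38.72 + 0.21·89.78 = 164.467.
Var(X) = E[X²] − (E[X])² = 164.467 − 72.6415 = 91.8251.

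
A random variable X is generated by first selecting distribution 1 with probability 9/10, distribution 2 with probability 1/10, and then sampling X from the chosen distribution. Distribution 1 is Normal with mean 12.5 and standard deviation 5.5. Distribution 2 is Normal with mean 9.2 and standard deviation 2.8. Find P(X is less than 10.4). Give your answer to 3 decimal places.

0.383

Conditional on each component, P(X < 10.4): 1: 0.351298; 2: 0.665882.
By total probability, P(X < 10.4) = 0.9·0.351298 + 0.1·0.665882 = 0.382757.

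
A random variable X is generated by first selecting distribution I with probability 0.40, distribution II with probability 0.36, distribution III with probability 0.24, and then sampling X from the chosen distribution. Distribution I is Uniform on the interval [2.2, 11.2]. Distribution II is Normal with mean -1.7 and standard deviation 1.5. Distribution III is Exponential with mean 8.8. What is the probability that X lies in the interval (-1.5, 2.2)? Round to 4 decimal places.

Conditional on each component, P(-1.5 < X < 2.2): I: 0; II: 0.442304; III: 0.221199.
By total probability, P(-1.5 < X < 2.2) = 0.4·0 + 0.36·0.442304 + 0.24·0.221199 = 0.212317.

0.2123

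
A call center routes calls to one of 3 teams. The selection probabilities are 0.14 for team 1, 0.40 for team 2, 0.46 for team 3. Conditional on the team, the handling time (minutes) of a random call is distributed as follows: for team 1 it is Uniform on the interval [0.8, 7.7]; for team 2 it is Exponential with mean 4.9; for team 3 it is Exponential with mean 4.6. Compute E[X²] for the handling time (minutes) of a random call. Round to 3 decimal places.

41.759

For each component E[X²] = Var + (mean)², giving 1: 22.03; 2: 48.02; 3: 42.32.
Overall E[X²] = 0.14·22.03 + 0.4·48.02 + 0.46·42.32 = 41.7594.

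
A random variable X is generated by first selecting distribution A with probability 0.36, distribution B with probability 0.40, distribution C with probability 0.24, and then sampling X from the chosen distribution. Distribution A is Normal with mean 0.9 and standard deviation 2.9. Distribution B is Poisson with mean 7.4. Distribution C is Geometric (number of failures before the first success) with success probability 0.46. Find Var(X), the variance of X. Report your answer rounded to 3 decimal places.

Per component, A: μ=0.9, E[X²]=9.22; B: μ=7.4, E[X²]=62.16; C: μ=1.17391, E[X²]=3.93006.
E[X] = 0.36·0.9 + 0.4·7.4 + 0.24·1.17391 = 3.56574.
E[X²] = 0.36·9.22 + 0.4·62.16 + 0.24·3.93006 = 29.1264.
Var(X) = E[X²] − (E[X])² = 29.1264 − 12.7145 = 16.4119.

16.412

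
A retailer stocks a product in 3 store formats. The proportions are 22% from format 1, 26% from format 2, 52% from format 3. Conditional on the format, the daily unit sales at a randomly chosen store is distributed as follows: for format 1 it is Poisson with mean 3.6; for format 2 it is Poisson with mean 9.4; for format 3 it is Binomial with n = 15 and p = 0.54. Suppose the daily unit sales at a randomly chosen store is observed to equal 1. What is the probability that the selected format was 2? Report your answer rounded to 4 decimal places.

0.0092

Likelihoods P(X=1 | ·): 1: 0.0983654; 2: 0.000777606; 3: 0.000153849.
Posterior ∝ prior × likelihood. Numerator for 2: 0.26·0.000777606 = 0.000202178.
Normalizing constant: 0.22·0.0983654 + 0.26·0.000777606 + 0.52·0.000153849 = 0.0219226.
P(2 | observation) = 0.000202178 / 0.0219226 = 0.00922235.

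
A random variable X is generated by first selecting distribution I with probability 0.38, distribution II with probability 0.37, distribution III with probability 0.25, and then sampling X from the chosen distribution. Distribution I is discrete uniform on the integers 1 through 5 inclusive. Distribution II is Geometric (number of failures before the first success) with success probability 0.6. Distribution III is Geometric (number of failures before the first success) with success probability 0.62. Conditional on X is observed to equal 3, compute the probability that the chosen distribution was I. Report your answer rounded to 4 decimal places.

0.7699

Likelihoods P(X=3 | ·): I: 0.2; II: 0.0384; III: 0.0340206.
Posterior ∝ prior × likelihood. Numerator for I: 0.38·0.2 = 0.076.
Normalizing constant: 0.38·0.2 + 0.37·0.0384 + 0.25·0.0340206 = 0.0987132.
P(I | observation) = 0.076 / 0.0987132 = 0.769907.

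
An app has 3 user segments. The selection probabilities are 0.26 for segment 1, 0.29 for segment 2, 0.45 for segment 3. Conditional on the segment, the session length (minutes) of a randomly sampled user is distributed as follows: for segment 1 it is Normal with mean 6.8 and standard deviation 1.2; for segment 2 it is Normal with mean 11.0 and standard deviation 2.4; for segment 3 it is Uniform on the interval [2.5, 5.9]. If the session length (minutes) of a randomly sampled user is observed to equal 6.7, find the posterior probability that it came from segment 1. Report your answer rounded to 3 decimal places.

0.899

Likelihoods f(6.7 | ·): 1: 0.3313; 2: 0.0333919; 3: 0.
Posterior ∝ prior × likelihood. Numerator for 1: 0.26·0.3313 = 0.0861379.
Normalizing constant: 0.26·0.3313 + 0.29·0.0333919 + 0.45·0 = 0.0958215.
P(1 | observation) = 0.0861379 / 0.0958215 = 0.898941.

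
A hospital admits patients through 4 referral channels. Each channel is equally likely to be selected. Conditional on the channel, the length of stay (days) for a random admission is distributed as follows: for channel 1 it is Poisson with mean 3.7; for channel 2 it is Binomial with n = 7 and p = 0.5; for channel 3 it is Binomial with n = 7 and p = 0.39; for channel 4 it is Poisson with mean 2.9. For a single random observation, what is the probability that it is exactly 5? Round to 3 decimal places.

Conditional on each channel, P(X = 5): 1: 0.142869; 2: 0.164062; 3: 0.0705021; 4: 0.0940491.
By total probability, P(X = 5) = 0.25·0.142869 + 0.25·0.164062 + 0.25·0.0705021 + 0.25·0.0940491 = 0.117871.

0.118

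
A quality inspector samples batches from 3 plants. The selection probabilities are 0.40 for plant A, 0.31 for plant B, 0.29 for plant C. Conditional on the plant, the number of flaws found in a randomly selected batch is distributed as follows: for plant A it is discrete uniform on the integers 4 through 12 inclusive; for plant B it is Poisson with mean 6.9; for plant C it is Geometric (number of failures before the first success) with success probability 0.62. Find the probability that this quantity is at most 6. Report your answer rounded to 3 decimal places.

0.567

Conditional on each plant, P(X ≤ 6): A: 0.333333; B: 0.464715; C: 0.998856.
By total probability, P(X ≤ 6) = 0.4·0.333333 + 0.31·0.464715 + 0.29·0.998856 = 0.567063.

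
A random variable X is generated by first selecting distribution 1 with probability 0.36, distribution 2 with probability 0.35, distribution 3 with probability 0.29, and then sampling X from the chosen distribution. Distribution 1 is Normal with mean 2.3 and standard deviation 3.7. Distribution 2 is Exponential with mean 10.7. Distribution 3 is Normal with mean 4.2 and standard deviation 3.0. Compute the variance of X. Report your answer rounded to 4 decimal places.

Per component, 1: μ=2.3, E[X²]=18.98; 2: μ=10.7, E[X²]=228.98; 3: μ=4.2, E[X²]=26.64.
E[X] = 0.36·2.3 + 0.35·10.7 + 0.29·4.2 = 5.791.
E[X²] = 0.36·18.98 + 0.35·228.98 + 0.29·26.64 = 94.7014.
Var(X) = E[X²] − (E[X])² = 94.7014 − 33.5357 = 61.1657.

61.1657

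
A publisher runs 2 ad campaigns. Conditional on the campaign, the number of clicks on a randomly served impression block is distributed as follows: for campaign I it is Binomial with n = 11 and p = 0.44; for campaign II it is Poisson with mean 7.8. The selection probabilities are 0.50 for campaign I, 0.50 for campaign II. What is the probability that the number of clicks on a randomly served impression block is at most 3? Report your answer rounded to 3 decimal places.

0.129

Conditional on each campaign, P(X ≤ 3): I: 0.20999; II: 0.0484766.
By total probability, P(X ≤ 3) = 0.5·0.20999 + 0.5·0.0484766 = 0.129233.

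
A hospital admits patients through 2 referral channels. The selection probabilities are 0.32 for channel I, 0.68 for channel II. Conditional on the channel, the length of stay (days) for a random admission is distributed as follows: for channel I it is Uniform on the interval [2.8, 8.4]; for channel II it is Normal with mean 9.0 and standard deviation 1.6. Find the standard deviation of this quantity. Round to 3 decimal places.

2.257

Per component, I: μ=5.6, E[X²]=33.9733; II: μ=9, E[X²]=83.56.
E[X] = 0.32·5.6 + 0.68·9 = 7.912.
E[X²] = 0.32·33.9733 + 0.68·83.56 = 67.6923.
Var(X) = E[X²] − (E[X])² = 67.6923 − 62.5997 = 5.09252.
SD(X) = √5.09252 = 2.25666.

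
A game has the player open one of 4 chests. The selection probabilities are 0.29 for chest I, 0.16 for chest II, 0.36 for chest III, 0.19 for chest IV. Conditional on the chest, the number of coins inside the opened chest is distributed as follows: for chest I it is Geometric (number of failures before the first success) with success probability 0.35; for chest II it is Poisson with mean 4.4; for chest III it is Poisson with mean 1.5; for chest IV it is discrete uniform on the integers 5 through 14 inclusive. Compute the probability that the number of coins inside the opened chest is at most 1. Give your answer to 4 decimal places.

0.3789

Conditional on each chest, P(X ≤ 1): I: 0.5775; II: 0.0662976; III: 0.557825; IV: 0.
By total probability, P(X ≤ 1) = 0.29·0.5775 + 0.16·0.0662976 + 0.36·0.557825 + 0.19·0 = 0.3789.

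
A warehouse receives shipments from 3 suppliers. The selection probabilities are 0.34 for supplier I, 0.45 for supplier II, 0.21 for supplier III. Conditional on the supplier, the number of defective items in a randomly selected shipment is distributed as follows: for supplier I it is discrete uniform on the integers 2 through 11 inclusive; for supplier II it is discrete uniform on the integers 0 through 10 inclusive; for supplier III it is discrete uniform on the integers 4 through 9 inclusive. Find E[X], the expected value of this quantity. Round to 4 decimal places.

Component means — I: 6.5; II: 5; III: 6.5.
E[X] = 0.34·6.5 + 0.45·5 + 0.21·6.5 = 5.825.

5.8250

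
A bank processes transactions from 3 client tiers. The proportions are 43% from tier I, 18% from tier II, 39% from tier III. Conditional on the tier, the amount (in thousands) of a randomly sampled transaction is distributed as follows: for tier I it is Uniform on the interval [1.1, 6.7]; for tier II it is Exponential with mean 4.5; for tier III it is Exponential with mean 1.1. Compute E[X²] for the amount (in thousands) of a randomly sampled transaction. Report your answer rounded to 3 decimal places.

15.898

For each component E[X²] = Var + (mean)², giving I: 17.8233; II: 40.5; III: 2.42.
Overall E[X²] = 0.43·17.8233 + 0.18·40.5 + 0.39·2.42 = 15.8978.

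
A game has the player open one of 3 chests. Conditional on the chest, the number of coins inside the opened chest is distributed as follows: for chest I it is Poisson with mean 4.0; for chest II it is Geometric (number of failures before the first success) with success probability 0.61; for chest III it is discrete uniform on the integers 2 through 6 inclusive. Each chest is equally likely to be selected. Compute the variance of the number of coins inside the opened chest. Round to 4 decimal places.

Per component, I: μ=4, E[X²]=20; II: μ=0.639344, E[X²]=1.45687; III: μ=4, E[X²]=18.
E[X] = 0.333333·4 + 0.333333·0.639344 + 0.333333·4 = 2.87978.
E[X²] = 0.333333·20 + 0.333333·1.45687 + 0.333333·18 = 13.1523.
Var(X) = E[X²] − (E[X])² = 13.1523 − 8.29314 = 4.85915.

4.8591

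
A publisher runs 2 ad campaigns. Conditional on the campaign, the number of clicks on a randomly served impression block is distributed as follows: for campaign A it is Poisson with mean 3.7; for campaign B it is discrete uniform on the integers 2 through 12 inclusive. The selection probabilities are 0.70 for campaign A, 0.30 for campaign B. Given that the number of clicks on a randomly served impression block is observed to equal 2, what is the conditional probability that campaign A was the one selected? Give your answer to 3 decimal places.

0.813

Likelihoods P(X=2 | ·): A: 0.169233; B: 0.0909091.
Posterior ∝ prior × likelihood. Numerator for A: 0.7·0.169233 = 0.118463.
Normalizing constant: 0.7·0.169233 + 0.3·0.0909091 = 0.145736.
P(A | observation) = 0.118463 / 0.145736 = 0.812861.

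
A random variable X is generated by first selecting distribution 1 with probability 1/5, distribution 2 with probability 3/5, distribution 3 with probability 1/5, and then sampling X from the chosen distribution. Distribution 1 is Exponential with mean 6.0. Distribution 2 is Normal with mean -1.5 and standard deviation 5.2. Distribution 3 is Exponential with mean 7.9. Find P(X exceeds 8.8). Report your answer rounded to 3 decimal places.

0.126

Conditional on each component, P(X > 8.8): 1: 0.230693; 2: 0.0238086; 3: 0.328268.
By total probability, P(X > 8.8) = 0.2·0.230693 + 0.6·0.0238086 + 0.2·0.328268 = 0.126077.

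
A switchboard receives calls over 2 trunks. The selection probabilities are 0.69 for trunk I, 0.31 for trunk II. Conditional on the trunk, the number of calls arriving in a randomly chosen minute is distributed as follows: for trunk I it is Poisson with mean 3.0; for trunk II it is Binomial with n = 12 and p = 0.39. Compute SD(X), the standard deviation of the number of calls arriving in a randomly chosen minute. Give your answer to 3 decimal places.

1.886

Per component, I: μ=3, E[X²]=12; II: μ=4.68, E[X²]=24.7572.
E[X] = 0.69·3 + 0.31·4.68 = 3.5208.
E[X²] = 0.69·12 + 0.31·24.7572 = 15.9547.
Var(X) = E[X²] − (E[X])² = 15.9547 − 12.396 = 3.5587.
SD(X) = √3.5587 = 1.88645.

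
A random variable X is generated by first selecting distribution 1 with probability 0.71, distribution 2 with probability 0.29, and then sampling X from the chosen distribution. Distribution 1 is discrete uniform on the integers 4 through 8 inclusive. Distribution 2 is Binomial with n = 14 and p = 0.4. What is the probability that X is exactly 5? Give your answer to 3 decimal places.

0.202

Conditional on each component, P(X = 5): 1: 0.2; 2: 0.206598.
By total probability, P(X = 5) = 0.71·0.2 + 0.29·0.206598 = 0.201913.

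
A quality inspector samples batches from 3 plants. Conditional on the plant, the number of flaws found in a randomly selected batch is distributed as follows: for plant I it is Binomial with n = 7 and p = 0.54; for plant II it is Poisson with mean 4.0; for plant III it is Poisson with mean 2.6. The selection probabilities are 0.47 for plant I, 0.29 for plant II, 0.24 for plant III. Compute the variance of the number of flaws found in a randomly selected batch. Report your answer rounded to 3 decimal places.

2.901

Per component, I: μ=3.78, E[X²]=16.0272; II: μ=4, E[X²]=20; III: μ=2.6, E[X²]=9.36.
E[X] = 0.47·3.78 + 0.29·4 + 0.24·2.6 = 3.5606.
E[X²] = 0.47·16.0272 + 0.29·20 + 0.24·9.36 = 15.5792.
Var(X) = E[X²] − (E[X])² = 15.5792 − 12.6779 = 2.90131.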